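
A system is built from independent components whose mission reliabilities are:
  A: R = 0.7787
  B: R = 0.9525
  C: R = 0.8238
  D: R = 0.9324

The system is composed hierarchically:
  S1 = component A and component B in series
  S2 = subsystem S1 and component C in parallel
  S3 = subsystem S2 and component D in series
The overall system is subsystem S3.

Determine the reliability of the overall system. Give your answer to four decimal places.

0.8900

Series (A and B): 0.778700 × 0.952500 = 0.741712
Parallel ([0.741712] and C): 1 − (1 − 0.741712)(1 − 0.823800) = 0.954490
Series ([0.954490] and D): 0.954490 × 0.932400 = 0.8900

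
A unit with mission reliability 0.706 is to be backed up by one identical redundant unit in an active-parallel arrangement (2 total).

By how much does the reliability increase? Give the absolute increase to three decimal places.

R_before = 0.706
R_after = 1 − (1 − 0.706)^2 = 0.914
ΔR = 0.914 − 0.706 = 0.208

0.208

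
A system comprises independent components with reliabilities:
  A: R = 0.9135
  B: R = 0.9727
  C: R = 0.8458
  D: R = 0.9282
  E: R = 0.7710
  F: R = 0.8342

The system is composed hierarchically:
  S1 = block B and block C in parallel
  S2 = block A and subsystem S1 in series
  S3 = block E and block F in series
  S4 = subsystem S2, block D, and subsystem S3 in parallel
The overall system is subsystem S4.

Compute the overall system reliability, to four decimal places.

Parallel (B and C): 1 − (1 − 0.972700)(1 − 0.845800) = 0.995790
Series (A and [0.995790]): 0.913500 × 0.995790 = 0.909654
Series (E and F): 0.771000 × 0.834200 = 0.643168
Parallel ([0.909654], D, and [0.643168]): 1 − (1 − 0.909654)(1 − 0.928200)(1 − 0.643168) = 0.9977

0.9977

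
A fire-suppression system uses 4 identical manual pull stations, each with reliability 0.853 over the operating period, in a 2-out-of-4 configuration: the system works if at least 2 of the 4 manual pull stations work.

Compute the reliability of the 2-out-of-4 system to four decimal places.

0.9887

R = Σ_{i=2}^{4} C(4,i) p^i (1−p)^{4−i} with p = 0.853
C(4,2)·0.853^2·0.147^2 = 0.094337
C(4,3)·0.853^3·0.147^1 = 0.364942
C(4,4)·0.853^4·0.147^0 = 0.529415
Sum = 0.9887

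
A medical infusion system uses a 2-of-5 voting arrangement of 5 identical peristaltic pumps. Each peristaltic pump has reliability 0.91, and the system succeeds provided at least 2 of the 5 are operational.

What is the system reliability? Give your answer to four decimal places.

R = Σ_{i=2}^{5} C(5,i) p^i (1−p)^{5−i} with p = 0.91
C(5,2)·0.91^2·0.09^3 = 0.006037
C(5,3)·0.91^3·0.09^2 = 0.061039
C(5,4)·0.91^4·0.09^1 = 0.308587
C(5,5)·0.91^5·0.09^0 = 0.624032
Sum = 0.9997

0.9997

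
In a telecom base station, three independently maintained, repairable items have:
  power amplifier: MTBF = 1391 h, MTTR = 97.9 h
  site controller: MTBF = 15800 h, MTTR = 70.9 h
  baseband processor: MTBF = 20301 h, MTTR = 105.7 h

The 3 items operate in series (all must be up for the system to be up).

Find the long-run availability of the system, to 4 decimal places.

A(power amplifier) = MTBF/(MTBF+MTTR) = 1391/(1391+97.9) = 0.934247
A(site controller) = MTBF/(MTBF+MTTR) = 15800/(15800+70.9) = 0.995533
A(baseband processor) = MTBF/(MTBF+MTTR) = 20301/(20301+105.7) = 0.994820
Series availability: 0.934247 × 0.995533 × 0.994820 = 0.9253

0.9253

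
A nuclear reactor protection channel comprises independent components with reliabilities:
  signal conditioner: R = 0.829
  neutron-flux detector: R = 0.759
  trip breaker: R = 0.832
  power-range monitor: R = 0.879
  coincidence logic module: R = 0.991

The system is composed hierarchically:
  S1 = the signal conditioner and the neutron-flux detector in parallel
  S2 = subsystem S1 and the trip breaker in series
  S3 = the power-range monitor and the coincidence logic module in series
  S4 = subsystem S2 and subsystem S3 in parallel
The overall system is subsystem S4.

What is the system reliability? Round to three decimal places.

Parallel (signal conditioner and neutron-flux detector): 1 − (1 − 0.82900)(1 − 0.75900) = 0.95879
Series ([0.95879] and trip breaker): 0.95879 × 0.83200 = 0.79771
Series (power-range monitor and coincidence logic module): 0.87900 × 0.99100 = 0.87109
Parallel ([0.79771] and [0.87109]): 1 − (1 − 0.79771)(1 − 0.87109) = 0.974

0.974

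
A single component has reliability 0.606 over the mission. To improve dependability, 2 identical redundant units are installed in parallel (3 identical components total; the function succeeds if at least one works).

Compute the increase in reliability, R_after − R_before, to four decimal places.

0.3328

R_before = 0.606
R_after = 1 − (1 − 0.606)^3 = 0.9388
ΔR = 0.9388 − 0.606 = 0.3328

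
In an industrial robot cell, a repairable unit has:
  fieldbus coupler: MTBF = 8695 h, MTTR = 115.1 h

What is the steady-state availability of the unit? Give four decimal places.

A(fieldbus coupler) = MTBF/(MTBF+MTTR) = 8695/(8695+115.1) = 0.9869

0.9869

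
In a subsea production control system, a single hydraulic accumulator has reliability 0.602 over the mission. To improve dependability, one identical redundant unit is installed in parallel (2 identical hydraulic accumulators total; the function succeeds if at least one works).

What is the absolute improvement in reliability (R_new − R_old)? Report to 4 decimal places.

0.2396

R_before = 0.602
R_after = 1 − (1 − 0.602)^2 = 0.8416
ΔR = 0.8416 − 0.602 = 0.2396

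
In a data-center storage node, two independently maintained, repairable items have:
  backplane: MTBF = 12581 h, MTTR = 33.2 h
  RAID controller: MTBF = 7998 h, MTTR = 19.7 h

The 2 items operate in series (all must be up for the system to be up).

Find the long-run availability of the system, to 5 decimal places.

A(backplane) = MTBF/(MTBF+MTTR) = 12581/(12581+33.2) = 0.997368
A(RAID controller) = MTBF/(MTBF+MTTR) = 7998/(7998+19.7) = 0.997543
Series availability: 0.997368 × 0.997543 = 0.99492

0.99492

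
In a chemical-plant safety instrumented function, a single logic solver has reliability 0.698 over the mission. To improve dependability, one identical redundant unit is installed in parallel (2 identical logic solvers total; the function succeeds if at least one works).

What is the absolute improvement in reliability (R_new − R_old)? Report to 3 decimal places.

R_before = 0.698
R_after = 1 − (1 − 0.698)^2 = 0.909
ΔR = 0.909 − 0.698 = 0.211

0.211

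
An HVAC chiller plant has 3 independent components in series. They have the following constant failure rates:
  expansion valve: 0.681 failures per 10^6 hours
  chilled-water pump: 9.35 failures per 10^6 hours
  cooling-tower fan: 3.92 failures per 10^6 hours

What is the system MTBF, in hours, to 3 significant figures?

Series of exponential components: λ_sys = Σ λ_i
λ_sys = 0.000000681 + 0.00000935 + 0.00000392 = 1.3951e-05 /h
MTBF = 1 / λ_sys = 71700 h

71700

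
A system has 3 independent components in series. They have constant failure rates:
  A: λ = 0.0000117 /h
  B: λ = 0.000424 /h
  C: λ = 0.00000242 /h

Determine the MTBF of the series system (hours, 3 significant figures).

2280

Series of exponential components: λ_sys = Σ λ_i
λ_sys = 0.0000117 + 0.000424 + 0.00000242 = 4.3812e-04 /h
MTBF = 1 / λ_sys = 2280 h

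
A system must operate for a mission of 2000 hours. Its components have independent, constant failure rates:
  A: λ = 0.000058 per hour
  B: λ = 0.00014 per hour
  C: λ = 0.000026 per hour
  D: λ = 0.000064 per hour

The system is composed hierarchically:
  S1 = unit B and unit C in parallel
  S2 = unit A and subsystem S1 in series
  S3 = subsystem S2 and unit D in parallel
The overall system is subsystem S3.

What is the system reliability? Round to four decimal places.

R(A) = exp(−0.000058 × 2000) = 0.890475
R(B) = exp(−0.00014 × 2000) = 0.755784
R(C) = exp(−0.000026 × 2000) = 0.949329
R(D) = exp(−0.000064 × 2000) = 0.879853
Parallel (B and C): 1 − (1 − 0.755784)(1 − 0.949329) = 0.987625
Series (A and [0.987625]): 0.890475 × 0.987625 = 0.879455
Parallel ([0.879455] and D): 1 − (1 − 0.879455)(1 − 0.879853) = 0.9855

0.9855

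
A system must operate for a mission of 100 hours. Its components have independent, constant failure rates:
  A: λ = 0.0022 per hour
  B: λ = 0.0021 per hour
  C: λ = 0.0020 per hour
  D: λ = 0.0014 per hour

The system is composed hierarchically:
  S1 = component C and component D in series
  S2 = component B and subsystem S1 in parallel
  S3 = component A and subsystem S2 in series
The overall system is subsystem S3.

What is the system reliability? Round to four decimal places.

0.7587

R(A) = exp(−0.0022 × 100) = 0.802519
R(B) = exp(−0.0021 × 100) = 0.810584
R(C) = exp(−0.0020 × 100) = 0.818731
R(D) = exp(−0.0014 × 100) = 0.869358
Series (C and D): 0.818731 × 0.869358 = 0.711770
Parallel (B and [0.711770]): 1 − (1 − 0.810584)(1 − 0.711770) = 0.945405
Series (A and [0.945405]): 0.802519 × 0.945405 = 0.7587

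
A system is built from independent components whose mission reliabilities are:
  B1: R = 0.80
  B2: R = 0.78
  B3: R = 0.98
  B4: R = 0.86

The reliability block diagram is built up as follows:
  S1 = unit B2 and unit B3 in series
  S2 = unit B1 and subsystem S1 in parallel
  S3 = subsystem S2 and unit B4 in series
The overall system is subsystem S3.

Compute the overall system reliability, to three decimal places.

0.819

Series (B2 and B3): 0.78000 × 0.98000 = 0.76440
Parallel (B1 and [0.76440]): 1 − (1 − 0.80000)(1 − 0.76440) = 0.95288
Series ([0.95288] and B4): 0.95288 × 0.86000 = 0.819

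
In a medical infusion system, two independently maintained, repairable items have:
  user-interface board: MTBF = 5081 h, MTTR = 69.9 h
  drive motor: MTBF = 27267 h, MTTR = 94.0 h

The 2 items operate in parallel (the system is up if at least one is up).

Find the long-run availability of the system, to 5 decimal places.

0.99995

A(user-interface board) = MTBF/(MTBF+MTTR) = 5081/(5081+69.9) = 0.986430
A(drive motor) = MTBF/(MTBF+MTTR) = 27267/(27267+94.0) = 0.996564
Parallel availability: 1 − (1 − 0.986430)(1 − 0.996564) = 0.99995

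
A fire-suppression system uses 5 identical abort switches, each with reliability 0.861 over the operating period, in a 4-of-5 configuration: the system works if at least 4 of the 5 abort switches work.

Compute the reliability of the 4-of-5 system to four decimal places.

R = Σ_{i=4}^{5} C(5,i) p^i (1−p)^{5−i} with p = 0.861
C(5,4)·0.861^4·0.139^1 = 0.381942
C(5,5)·0.861^5·0.139^0 = 0.473168
Sum = 0.8551

0.8551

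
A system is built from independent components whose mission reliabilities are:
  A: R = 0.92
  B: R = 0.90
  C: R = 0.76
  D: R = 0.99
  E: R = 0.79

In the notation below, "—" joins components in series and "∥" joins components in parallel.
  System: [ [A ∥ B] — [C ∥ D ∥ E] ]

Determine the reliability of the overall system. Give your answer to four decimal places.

Parallel (A and B): 1 − (1 − 0.920000)(1 − 0.900000) = 0.992000
Parallel (C, D, and E): 1 − (1 − 0.760000)(1 − 0.990000)(1 − 0.790000) = 0.999496
Series ([0.992000] and [0.999496]): 0.992000 × 0.999496 = 0.9915

0.9915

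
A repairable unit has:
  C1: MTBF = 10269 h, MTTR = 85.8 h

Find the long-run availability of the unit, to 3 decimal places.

A(C1) = MTBF/(MTBF+MTTR) = 10269/(10269+85.8) = 0.992

0.992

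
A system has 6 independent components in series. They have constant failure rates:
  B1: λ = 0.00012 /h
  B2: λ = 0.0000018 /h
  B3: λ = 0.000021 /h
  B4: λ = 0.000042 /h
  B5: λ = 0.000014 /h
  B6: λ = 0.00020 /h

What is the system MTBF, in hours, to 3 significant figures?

Series of exponential components: λ_sys = Σ λ_i
λ_sys = 0.00012 + 0.0000018 + 0.000021 + 0.000042 + 0.000014 + 0.00020 = 3.9880e-04 /h
MTBF = 1 / λ_sys = 2510 h

2510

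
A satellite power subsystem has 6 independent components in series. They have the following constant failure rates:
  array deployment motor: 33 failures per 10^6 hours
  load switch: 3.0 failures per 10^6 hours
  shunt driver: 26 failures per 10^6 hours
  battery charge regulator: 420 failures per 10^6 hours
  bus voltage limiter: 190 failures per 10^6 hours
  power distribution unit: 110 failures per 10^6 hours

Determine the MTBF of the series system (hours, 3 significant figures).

Series of exponential components: λ_sys = Σ λ_i
λ_sys = 0.000033 + 0.0000030 + 0.000026 + 0.00042 + 0.00019 + 0.00011 = 7.8200e-04 /h
MTBF = 1 / λ_sys = 1280 h

1280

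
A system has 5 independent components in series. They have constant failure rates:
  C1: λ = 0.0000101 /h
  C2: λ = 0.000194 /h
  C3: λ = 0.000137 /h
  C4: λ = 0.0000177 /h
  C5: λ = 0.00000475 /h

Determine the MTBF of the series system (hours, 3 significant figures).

2750

Series of exponential components: λ_sys = Σ λ_i
λ_sys = 0.0000101 + 0.000194 + 0.000137 + 0.0000177 + 0.00000475 = 3.6355e-04 /h
MTBF = 1 / λ_sys = 2750 h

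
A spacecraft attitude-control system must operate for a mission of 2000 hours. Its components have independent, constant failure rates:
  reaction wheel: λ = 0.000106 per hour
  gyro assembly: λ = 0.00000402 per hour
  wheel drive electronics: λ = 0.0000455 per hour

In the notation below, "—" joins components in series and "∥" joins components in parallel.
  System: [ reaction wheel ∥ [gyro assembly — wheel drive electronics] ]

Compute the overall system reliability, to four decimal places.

R(reaction wheel) = exp(−0.000106 × 2000) = 0.808965
R(gyro assembly) = exp(−0.00000402 × 2000) = 0.991992
R(wheel drive electronics) = exp(−0.0000455 × 2000) = 0.913018
Series (gyro assembly and wheel drive electronics): 0.991992 × 0.913018 = 0.905707
Parallel (reaction wheel and [0.905707]): 1 − (1 − 0.808965)(1 − 0.905707) = 0.9820

0.9820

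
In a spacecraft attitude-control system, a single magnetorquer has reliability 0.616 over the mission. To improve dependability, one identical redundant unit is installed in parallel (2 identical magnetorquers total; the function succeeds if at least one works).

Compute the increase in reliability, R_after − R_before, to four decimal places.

0.2365

R_before = 0.616
R_after = 1 − (1 − 0.616)^2 = 0.8525
ΔR = 0.8525 − 0.616 = 0.2365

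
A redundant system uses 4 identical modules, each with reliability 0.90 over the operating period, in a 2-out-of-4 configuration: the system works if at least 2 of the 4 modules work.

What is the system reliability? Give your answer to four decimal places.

R = Σ_{i=2}^{4} C(4,i) p^i (1−p)^{4−i} with p = 0.90
C(4,2)·0.90^2·0.10^2 = 0.048600
C(4,3)·0.90^3·0.10^1 = 0.291600
C(4,4)·0.90^4·0.10^0 = 0.656100
Sum = 0.9963

0.9963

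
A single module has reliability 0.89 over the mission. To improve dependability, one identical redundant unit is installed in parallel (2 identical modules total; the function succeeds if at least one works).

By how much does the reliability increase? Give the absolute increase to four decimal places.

R_before = 0.89
R_after = 1 − (1 − 0.89)^2 = 0.9879
ΔR = 0.9879 − 0.89 = 0.0979

0.0979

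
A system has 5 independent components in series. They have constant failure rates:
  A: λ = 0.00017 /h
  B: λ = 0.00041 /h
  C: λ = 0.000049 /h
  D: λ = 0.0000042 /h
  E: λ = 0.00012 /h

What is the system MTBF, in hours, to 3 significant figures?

1330

Series of exponential components: λ_sys = Σ λ_i
λ_sys = 0.00017 + 0.00041 + 0.000049 + 0.0000042 + 0.00012 = 7.5320e-04 /h
MTBF = 1 / λ_sys = 1330 h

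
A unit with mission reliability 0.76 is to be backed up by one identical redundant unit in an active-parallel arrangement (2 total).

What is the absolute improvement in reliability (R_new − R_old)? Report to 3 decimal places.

R_before = 0.76
R_after = 1 − (1 − 0.76)^2 = 0.942
ΔR = 0.942 − 0.76 = 0.182

0.182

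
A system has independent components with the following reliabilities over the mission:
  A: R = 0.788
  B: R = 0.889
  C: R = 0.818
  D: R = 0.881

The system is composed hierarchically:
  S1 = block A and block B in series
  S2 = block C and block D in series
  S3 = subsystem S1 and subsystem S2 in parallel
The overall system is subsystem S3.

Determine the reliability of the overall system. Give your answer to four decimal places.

0.9163

Series (A and B): 0.788000 × 0.889000 = 0.700532
Series (C and D): 0.818000 × 0.881000 = 0.720658
Parallel ([0.700532] and [0.720658]): 1 − (1 − 0.700532)(1 − 0.720658) = 0.9163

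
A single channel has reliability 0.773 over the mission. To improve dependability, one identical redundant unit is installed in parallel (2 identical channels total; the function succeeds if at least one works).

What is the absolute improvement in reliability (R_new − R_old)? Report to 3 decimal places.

0.175

R_before = 0.773
R_after = 1 − (1 − 0.773)^2 = 0.948
ΔR = 0.948 − 0.773 = 0.175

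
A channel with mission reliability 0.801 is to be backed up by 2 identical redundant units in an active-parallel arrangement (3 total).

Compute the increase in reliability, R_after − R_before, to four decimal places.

0.1911

R_before = 0.801
R_after = 1 − (1 − 0.801)^3 = 0.9921
ΔR = 0.9921 − 0.801 = 0.1911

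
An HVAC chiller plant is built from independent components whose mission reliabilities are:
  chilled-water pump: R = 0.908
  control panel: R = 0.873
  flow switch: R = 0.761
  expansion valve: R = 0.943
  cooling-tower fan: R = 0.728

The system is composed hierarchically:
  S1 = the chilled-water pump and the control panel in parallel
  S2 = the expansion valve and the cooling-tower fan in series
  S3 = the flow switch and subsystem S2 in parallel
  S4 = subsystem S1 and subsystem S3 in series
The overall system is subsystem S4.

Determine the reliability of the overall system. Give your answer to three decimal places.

Parallel (chilled-water pump and control panel): 1 − (1 − 0.90800)(1 − 0.87300) = 0.98832
Series (expansion valve and cooling-tower fan): 0.94300 × 0.72800 = 0.68650
Parallel (flow switch and [0.68650]): 1 − (1 − 0.76100)(1 − 0.68650) = 0.92507
Series ([0.98832] and [0.92507]): 0.98832 × 0.92507 = 0.914

0.914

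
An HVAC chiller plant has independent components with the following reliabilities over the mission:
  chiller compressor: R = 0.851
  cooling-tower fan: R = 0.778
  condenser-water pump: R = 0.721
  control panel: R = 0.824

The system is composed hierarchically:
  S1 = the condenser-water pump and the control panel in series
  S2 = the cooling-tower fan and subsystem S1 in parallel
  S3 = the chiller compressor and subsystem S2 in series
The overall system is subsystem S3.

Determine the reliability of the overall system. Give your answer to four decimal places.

Series (condenser-water pump and control panel): 0.721000 × 0.824000 = 0.594104
Parallel (cooling-tower fan and [0.594104]): 1 − (1 − 0.778000)(1 − 0.594104) = 0.909891
Series (chiller compressor and [0.909891]): 0.851000 × 0.909891 = 0.7743

0.7743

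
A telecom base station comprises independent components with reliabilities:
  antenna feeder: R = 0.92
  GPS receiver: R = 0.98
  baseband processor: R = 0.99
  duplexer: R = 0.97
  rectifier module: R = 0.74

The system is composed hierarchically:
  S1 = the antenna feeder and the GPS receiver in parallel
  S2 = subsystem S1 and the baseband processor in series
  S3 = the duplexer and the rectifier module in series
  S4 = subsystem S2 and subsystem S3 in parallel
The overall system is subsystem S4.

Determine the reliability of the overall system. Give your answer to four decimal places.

Parallel (antenna feeder and GPS receiver): 1 − (1 − 0.920000)(1 − 0.980000) = 0.998400
Series ([0.998400] and baseband processor): 0.998400 × 0.990000 = 0.988416
Series (duplexer and rectifier module): 0.970000 × 0.740000 = 0.717800
Parallel ([0.988416] and [0.717800]): 1 − (1 − 0.988416)(1 − 0.717800) = 0.9967

0.9967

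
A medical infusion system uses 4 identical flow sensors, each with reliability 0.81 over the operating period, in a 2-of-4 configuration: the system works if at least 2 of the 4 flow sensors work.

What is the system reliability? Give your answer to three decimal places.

0.976

R = Σ_{i=2}^{4} C(4,i) p^i (1−p)^{4−i} with p = 0.81
C(4,2)·0.81^2·0.19^2 = 0.14211
C(4,3)·0.81^3·0.19^1 = 0.40390
C(4,4)·0.81^4·0.19^0 = 0.43047
Sum = 0.976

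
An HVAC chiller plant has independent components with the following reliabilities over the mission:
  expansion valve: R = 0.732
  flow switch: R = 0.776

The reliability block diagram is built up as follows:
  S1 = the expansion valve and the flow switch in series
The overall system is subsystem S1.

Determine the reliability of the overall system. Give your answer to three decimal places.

Series (expansion valve and flow switch): 0.73200 × 0.77600 = 0.568

0.568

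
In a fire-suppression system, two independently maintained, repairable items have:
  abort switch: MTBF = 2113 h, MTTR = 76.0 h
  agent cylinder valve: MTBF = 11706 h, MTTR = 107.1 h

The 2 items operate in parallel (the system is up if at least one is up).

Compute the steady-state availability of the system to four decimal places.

A(abort switch) = MTBF/(MTBF+MTTR) = 2113/(2113+76.0) = 0.965281
A(agent cylinder valve) = MTBF/(MTBF+MTTR) = 11706/(11706+107.1) = 0.990934
Parallel availability: 1 − (1 − 0.965281)(1 − 0.990934) = 0.9997

0.9997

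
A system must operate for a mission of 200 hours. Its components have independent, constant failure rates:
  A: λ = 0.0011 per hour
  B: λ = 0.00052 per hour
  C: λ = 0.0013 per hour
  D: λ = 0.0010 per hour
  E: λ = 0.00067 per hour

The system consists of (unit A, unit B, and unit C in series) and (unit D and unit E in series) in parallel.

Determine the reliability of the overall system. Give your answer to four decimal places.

0.8744

R(A) = exp(−0.0011 × 200) = 0.802519
R(B) = exp(−0.00052 × 200) = 0.901225
R(C) = exp(−0.0013 × 200) = 0.771052
R(D) = exp(−0.0010 × 200) = 0.818731
R(E) = exp(−0.00067 × 200) = 0.874590
Series (A, B, and C): 0.802519 × 0.901225 × 0.771052 = 0.557664
Series (D and E): 0.818731 × 0.874590 = 0.716054
Parallel ([0.557664] and [0.716054]): 1 − (1 − 0.557664)(1 − 0.716054) = 0.8744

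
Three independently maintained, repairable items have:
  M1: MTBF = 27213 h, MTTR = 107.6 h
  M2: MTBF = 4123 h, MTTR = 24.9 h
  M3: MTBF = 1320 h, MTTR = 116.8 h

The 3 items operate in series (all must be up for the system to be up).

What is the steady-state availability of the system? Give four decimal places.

A(M1) = MTBF/(MTBF+MTTR) = 27213/(27213+107.6) = 0.996062
A(M2) = MTBF/(MTBF+MTTR) = 4123/(4123+24.9) = 0.993997
A(M3) = MTBF/(MTBF+MTTR) = 1320/(1320+116.8) = 0.918708
Series availability: 0.996062 × 0.993997 × 0.918708 = 0.9096

0.9096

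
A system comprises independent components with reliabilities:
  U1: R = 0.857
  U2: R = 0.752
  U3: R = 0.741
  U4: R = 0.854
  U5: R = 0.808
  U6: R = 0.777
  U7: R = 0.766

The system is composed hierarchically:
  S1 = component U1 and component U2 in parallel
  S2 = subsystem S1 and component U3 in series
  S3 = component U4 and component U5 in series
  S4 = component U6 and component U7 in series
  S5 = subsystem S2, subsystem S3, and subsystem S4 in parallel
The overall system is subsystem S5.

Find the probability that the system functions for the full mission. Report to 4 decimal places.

0.9642

Parallel (U1 and U2): 1 − (1 − 0.857000)(1 − 0.752000) = 0.964536
Series ([0.964536] and U3): 0.964536 × 0.741000 = 0.714721
Series (U4 and U5): 0.854000 × 0.808000 = 0.690032
Series (U6 and U7): 0.777000 × 0.766000 = 0.595182
Parallel ([0.714721], [0.690032], and [0.595182]): 1 − (1 − 0.714721)(1 − 0.690032)(1 − 0.595182) = 0.9642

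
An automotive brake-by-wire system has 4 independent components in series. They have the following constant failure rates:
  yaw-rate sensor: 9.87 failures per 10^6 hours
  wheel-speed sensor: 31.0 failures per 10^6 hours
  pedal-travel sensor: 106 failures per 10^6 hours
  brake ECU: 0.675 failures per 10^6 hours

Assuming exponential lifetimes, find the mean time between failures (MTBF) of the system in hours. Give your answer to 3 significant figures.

6780

Series of exponential components: λ_sys = Σ λ_i
λ_sys = 0.00000987 + 0.0000310 + 0.000106 + 0.000000675 = 1.4755e-04 /h
MTBF = 1 / λ_sys = 6780 h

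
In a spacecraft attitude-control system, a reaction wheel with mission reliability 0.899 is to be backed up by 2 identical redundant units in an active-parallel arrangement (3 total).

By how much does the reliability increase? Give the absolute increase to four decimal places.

0.1000

R_before = 0.899
R_after = 1 − (1 − 0.899)^3 = 0.9990
ΔR = 0.9990 − 0.899 = 0.1000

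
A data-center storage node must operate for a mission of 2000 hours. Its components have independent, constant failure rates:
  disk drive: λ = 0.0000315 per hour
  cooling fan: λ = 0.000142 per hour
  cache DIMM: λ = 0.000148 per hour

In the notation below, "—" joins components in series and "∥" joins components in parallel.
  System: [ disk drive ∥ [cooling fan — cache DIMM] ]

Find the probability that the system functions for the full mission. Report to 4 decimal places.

0.9731

R(disk drive) = exp(−0.0000315 × 2000) = 0.938943
R(cooling fan) = exp(−0.000142 × 2000) = 0.752767
R(cache DIMM) = exp(−0.000148 × 2000) = 0.743787
Series (cooling fan and cache DIMM): 0.752767 × 0.743787 = 0.559898
Parallel (disk drive and [0.559898]): 1 − (1 − 0.938943)(1 − 0.559898) = 0.9731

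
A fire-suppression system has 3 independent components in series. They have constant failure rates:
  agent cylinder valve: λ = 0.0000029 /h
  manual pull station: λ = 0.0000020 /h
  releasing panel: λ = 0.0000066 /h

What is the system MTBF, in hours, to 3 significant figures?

87000

Series of exponential components: λ_sys = Σ λ_i
λ_sys = 0.0000029 + 0.0000020 + 0.0000066 = 1.1500e-05 /h
MTBF = 1 / λ_sys = 87000 h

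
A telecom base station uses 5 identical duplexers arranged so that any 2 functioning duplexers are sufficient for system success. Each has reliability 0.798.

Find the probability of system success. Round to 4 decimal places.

0.9930

R = Σ_{i=2}^{5} C(5,i) p^i (1−p)^{5−i} with p = 0.798
C(5,2)·0.798^2·0.202^3 = 0.052488
C(5,3)·0.798^3·0.202^2 = 0.207354
C(5,4)·0.798^4·0.202^1 = 0.409575
C(5,5)·0.798^5·0.202^0 = 0.323604
Sum = 0.9930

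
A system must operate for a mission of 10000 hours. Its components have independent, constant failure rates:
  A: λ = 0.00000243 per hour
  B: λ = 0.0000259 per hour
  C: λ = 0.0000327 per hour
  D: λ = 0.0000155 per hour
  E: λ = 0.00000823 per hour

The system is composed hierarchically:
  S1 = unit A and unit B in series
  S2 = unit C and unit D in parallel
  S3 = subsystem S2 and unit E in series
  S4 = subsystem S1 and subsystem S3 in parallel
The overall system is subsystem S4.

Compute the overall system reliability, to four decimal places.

0.9714

R(A) = exp(−0.00000243 × 10000) = 0.975993
R(B) = exp(−0.0000259 × 10000) = 0.771823
R(C) = exp(−0.0000327 × 10000) = 0.721084
R(D) = exp(−0.0000155 × 10000) = 0.856415
R(E) = exp(−0.00000823 × 10000) = 0.920996
Series (A and B): 0.975993 × 0.771823 = 0.753294
Parallel (C and D): 1 − (1 − 0.721084)(1 − 0.856415) = 0.959952
Series ([0.959952] and E): 0.959952 × 0.920996 = 0.884112
Parallel ([0.753294] and [0.884112]): 1 − (1 − 0.753294)(1 − 0.884112) = 0.9714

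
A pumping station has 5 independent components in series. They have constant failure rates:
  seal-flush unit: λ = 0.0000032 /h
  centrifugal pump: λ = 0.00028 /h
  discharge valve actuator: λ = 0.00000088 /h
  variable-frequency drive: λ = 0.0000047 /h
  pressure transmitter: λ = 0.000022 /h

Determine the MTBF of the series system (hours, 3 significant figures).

3220

Series of exponential components: λ_sys = Σ λ_i
λ_sys = 0.0000032 + 0.00028 + 0.00000088 + 0.0000047 + 0.000022 = 3.1078e-04 /h
MTBF = 1 / λ_sys = 3220 h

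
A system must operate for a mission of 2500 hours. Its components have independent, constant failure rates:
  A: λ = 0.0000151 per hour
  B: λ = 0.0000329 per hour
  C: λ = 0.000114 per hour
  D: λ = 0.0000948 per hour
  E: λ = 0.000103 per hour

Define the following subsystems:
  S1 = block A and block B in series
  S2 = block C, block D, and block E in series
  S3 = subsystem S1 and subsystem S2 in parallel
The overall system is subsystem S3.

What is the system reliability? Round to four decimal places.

R(A) = exp(−0.0000151 × 2500) = 0.962954
R(B) = exp(−0.0000329 × 2500) = 0.921042
R(C) = exp(−0.000114 × 2500) = 0.752014
R(D) = exp(−0.0000948 × 2500) = 0.788991
R(E) = exp(−0.000103 × 2500) = 0.772982
Series (A and B): 0.962954 × 0.921042 = 0.886921
Series (C, D, and E): 0.752014 × 0.788991 × 0.772982 = 0.458635
Parallel ([0.886921] and [0.458635]): 1 − (1 − 0.886921)(1 − 0.458635) = 0.9388

0.9388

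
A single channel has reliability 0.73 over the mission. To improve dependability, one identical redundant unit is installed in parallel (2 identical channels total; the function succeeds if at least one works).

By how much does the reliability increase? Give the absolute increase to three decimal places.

R_before = 0.73
R_after = 1 − (1 − 0.73)^2 = 0.927
ΔR = 0.927 − 0.73 = 0.197

0.197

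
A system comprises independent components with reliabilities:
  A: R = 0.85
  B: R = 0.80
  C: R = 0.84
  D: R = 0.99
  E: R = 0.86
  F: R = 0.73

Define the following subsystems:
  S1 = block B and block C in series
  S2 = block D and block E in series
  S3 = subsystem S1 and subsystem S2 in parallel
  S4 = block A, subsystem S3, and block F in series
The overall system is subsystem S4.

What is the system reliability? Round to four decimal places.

0.5903

Series (B and C): 0.800000 × 0.840000 = 0.672000
Series (D and E): 0.990000 × 0.860000 = 0.851400
Parallel ([0.672000] and [0.851400]): 1 − (1 − 0.672000)(1 − 0.851400) = 0.951259
Series (A, [0.951259], and F): 0.850000 × 0.951259 × 0.730000 = 0.5903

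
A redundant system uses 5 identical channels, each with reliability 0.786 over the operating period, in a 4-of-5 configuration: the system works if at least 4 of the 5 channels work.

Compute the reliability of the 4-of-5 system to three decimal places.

R = Σ_{i=4}^{5} C(5,i) p^i (1−p)^{5−i} with p = 0.786
C(5,4)·0.786^4·0.214^1 = 0.40839
C(5,5)·0.786^5·0.214^0 = 0.29999
Sum = 0.708

0.708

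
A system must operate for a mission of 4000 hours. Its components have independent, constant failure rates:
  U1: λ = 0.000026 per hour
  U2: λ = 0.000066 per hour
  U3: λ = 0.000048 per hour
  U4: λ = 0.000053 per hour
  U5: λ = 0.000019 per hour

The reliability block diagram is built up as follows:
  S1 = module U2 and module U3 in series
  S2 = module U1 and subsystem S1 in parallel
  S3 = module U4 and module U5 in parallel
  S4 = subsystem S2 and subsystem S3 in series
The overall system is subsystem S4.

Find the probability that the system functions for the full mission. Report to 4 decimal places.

R(U1) = exp(−0.000026 × 4000) = 0.901225
R(U2) = exp(−0.000066 × 4000) = 0.767974
R(U3) = exp(−0.000048 × 4000) = 0.825307
R(U4) = exp(−0.000053 × 4000) = 0.808965
R(U5) = exp(−0.000019 × 4000) = 0.926816
Series (U2 and U3): 0.767974 × 0.825307 = 0.633814
Parallel (U1 and [0.633814]): 1 − (1 − 0.901225)(1 − 0.633814) = 0.963830
Parallel (U4 and U5): 1 − (1 − 0.808965)(1 − 0.926816) = 0.986019
Series ([0.963830] and [0.986019]): 0.963830 × 0.986019 = 0.9504

0.9504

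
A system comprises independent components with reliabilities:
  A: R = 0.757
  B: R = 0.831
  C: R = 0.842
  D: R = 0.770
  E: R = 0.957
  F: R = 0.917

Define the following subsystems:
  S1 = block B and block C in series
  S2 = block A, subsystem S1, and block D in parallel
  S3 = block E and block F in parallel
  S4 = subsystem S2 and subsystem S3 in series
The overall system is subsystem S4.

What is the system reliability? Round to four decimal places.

Series (B and C): 0.831000 × 0.842000 = 0.699702
Parallel (A, [0.699702], and D): 1 − (1 − 0.757000)(1 − 0.699702)(1 − 0.770000) = 0.983216
Parallel (E and F): 1 − (1 − 0.957000)(1 − 0.917000) = 0.996431
Series ([0.983216] and [0.996431]): 0.983216 × 0.996431 = 0.9797

0.9797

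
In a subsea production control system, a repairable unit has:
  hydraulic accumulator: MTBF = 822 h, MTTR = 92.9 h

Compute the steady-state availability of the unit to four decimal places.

A(hydraulic accumulator) = MTBF/(MTBF+MTTR) = 822/(822+92.9) = 0.8985

0.8985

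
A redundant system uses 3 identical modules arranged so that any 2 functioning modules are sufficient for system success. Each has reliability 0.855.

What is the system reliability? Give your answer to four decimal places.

R = Σ_{i=2}^{3} C(3,i) p^i (1−p)^{3−i} with p = 0.855
C(3,2)·0.855^2·0.145^1 = 0.317996
C(3,3)·0.855^3·0.145^0 = 0.625026
Sum = 0.9430

0.9430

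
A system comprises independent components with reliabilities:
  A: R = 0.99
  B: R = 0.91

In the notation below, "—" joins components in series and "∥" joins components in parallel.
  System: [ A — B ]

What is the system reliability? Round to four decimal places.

Series (A and B): 0.990000 × 0.910000 = 0.9009

0.9009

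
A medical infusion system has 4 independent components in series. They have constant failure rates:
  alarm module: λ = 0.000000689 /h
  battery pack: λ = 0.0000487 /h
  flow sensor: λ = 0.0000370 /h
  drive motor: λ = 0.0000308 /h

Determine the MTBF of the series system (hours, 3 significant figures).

Series of exponential components: λ_sys = Σ λ_i
λ_sys = 0.000000689 + 0.0000487 + 0.0000370 + 0.0000308 = 1.1719e-04 /h
MTBF = 1 / λ_sys = 8530 h

8530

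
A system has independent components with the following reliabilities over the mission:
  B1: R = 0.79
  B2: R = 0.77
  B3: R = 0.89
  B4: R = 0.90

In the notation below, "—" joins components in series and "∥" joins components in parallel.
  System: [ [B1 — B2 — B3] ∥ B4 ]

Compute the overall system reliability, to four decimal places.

Series (B1, B2, and B3): 0.790000 × 0.770000 × 0.890000 = 0.541387
Parallel ([0.541387] and B4): 1 − (1 − 0.541387)(1 − 0.900000) = 0.9541

0.9541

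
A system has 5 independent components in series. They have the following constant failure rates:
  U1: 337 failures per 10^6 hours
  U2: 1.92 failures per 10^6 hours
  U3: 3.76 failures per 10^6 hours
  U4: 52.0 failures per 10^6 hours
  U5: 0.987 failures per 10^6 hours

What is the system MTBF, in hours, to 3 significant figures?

Series of exponential components: λ_sys = Σ λ_i
λ_sys = 0.000337 + 0.00000192 + 0.00000376 + 0.0000520 + 0.000000987 = 3.9567e-04 /h
MTBF = 1 / λ_sys = 2530 h

2530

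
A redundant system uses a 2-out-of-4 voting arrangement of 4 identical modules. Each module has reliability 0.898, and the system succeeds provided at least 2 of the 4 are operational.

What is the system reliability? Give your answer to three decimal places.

0.996

R = Σ_{i=2}^{4} C(4,i) p^i (1−p)^{4−i} with p = 0.898
C(4,2)·0.898^2·0.102^2 = 0.05034
C(4,3)·0.898^3·0.102^1 = 0.29545
C(4,4)·0.898^4·0.102^0 = 0.65029
Sum = 0.996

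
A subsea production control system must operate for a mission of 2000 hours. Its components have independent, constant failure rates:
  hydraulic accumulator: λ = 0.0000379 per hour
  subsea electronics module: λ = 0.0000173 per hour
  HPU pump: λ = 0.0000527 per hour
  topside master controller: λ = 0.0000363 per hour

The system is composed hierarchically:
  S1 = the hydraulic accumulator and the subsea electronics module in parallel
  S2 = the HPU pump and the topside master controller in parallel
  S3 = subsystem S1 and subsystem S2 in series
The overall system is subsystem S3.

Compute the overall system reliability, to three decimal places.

R(hydraulic accumulator) = exp(−0.0000379 × 2000) = 0.92700
R(subsea electronics module) = exp(−0.0000173 × 2000) = 0.96599
R(HPU pump) = exp(−0.0000527 × 2000) = 0.89996
R(topside master controller) = exp(−0.0000363 × 2000) = 0.92997
Parallel (hydraulic accumulator and subsea electronics module): 1 − (1 − 0.92700)(1 − 0.96599) = 0.99752
Parallel (HPU pump and topside master controller): 1 − (1 − 0.89996)(1 − 0.92997) = 0.99299
Series ([0.99752] and [0.99299]): 0.99752 × 0.99299 = 0.991

0.991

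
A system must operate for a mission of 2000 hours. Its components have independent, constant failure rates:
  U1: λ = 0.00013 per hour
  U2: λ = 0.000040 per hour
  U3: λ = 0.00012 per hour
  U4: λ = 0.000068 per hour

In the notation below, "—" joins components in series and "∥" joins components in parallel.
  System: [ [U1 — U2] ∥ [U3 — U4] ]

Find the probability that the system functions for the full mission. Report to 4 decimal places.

R(U1) = exp(−0.00013 × 2000) = 0.771052
R(U2) = exp(−0.000040 × 2000) = 0.923116
R(U3) = exp(−0.00012 × 2000) = 0.786628
R(U4) = exp(−0.000068 × 2000) = 0.872843
Series (U1 and U2): 0.771052 × 0.923116 = 0.711770
Series (U3 and U4): 0.786628 × 0.872843 = 0.686603
Parallel ([0.711770] and [0.686603]): 1 − (1 − 0.711770)(1 − 0.686603) = 0.9097

0.9097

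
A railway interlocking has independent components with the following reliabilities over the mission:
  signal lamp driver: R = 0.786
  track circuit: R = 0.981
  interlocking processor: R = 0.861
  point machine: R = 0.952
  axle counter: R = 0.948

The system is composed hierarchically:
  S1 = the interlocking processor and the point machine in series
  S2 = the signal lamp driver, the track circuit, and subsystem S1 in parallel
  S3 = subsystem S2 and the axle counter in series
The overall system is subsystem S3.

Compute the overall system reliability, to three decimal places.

0.947

Series (interlocking processor and point machine): 0.86100 × 0.95200 = 0.81967
Parallel (signal lamp driver, track circuit, and [0.81967]): 1 − (1 − 0.78600)(1 − 0.98100)(1 − 0.81967) = 0.99927
Series ([0.99927] and axle counter): 0.99927 × 0.94800 = 0.947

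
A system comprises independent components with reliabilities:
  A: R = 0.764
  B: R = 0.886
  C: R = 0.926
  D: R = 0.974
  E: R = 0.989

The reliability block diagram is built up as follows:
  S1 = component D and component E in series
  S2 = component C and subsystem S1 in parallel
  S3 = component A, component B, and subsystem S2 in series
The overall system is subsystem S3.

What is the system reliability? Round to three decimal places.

0.675

Series (D and E): 0.97400 × 0.98900 = 0.96329
Parallel (C and [0.96329]): 1 − (1 − 0.92600)(1 − 0.96329) = 0.99728
Series (A, B, and [0.99728]): 0.76400 × 0.88600 × 0.99728 = 0.675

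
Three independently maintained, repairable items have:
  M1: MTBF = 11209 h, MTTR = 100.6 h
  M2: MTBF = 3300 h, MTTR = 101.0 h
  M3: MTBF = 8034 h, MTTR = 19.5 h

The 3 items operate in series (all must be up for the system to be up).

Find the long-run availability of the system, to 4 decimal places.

A(M1) = MTBF/(MTBF+MTTR) = 11209/(11209+100.6) = 0.991105
A(M2) = MTBF/(MTBF+MTTR) = 3300/(3300+101.0) = 0.970303
A(M3) = MTBF/(MTBF+MTTR) = 8034/(8034+19.5) = 0.997579
Series availability: 0.991105 × 0.970303 × 0.997579 = 0.9593

0.9593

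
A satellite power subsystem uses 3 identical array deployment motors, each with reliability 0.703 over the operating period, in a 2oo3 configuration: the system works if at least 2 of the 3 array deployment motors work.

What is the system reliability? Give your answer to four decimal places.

R = Σ_{i=2}^{3} C(3,i) p^i (1−p)^{3−i} with p = 0.703
C(3,2)·0.703^2·0.297^1 = 0.440340
C(3,3)·0.703^3·0.297^0 = 0.347429
Sum = 0.7878

0.7878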